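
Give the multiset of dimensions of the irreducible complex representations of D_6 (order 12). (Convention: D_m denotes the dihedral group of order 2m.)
Dimensions: 1, 1, 1, 1, 2, 2

Explanation: There are 6 irreducibles (= number of conjugacy classes). Their dimensions d_i satisfy sum d_i^2 = |G| = 12: 1 + 1 + 1 + 1 + 4 + 4 = 12.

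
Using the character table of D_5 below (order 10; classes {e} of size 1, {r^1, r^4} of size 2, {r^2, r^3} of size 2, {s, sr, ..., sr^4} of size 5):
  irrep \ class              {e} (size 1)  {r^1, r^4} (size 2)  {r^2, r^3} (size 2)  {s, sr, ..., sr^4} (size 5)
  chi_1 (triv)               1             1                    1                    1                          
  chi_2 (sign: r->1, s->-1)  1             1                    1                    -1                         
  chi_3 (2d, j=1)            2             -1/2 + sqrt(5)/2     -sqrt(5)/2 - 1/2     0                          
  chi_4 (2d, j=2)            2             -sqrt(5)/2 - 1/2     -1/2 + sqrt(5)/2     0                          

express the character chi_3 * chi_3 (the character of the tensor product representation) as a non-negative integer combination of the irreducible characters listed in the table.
chi_3 tensor chi_3 = chi_1 + chi_2 + chi_4 (all other irreducibles have multiplicity 0).

The character of a tensor product is the pointwise product (chi_3 * chi_3)(C) = chi_3(C) * chi_3(C):
  {e}: (2)*(2), {r^1, r^4}: (-1/2 + sqrt(5)/2)*(-1/2 + sqrt(5)/2), {r^2, r^3}: (-sqrt(5)/2 - 1/2)*(-sqrt(5)/2 - 1/2), {s, sr, ..., sr^4}: (0)*(0)
so (chi_3 * chi_3) takes values
  {e} -> 4, {r^1, r^4} -> 3/2 - sqrt(5)/2, {r^2, r^3} -> sqrt(5)/2 + 3/2, {s, sr, ..., sr^4} -> 0.
Now take the inner product of this character with each irreducible chi from the table, <chi_3*chi_3, chi> = (1/10) sum_C |C| (chi_3*chi_3)(C) conj(chi(C)):
  <chi_3*chi_3, chi_1> = (1/10)[1*(4)*conj(1) + 2*(3/2 - sqrt(5)/2)*conj(1) + 2*(sqrt(5)/2 + 3/2)*conj(1) + 5*(0)*conj(1)]
      = (1/10)[(4) + (3 - sqrt(5)) + (sqrt(5) + 3) + (0)] = 10/10 = 1
  <chi_3*chi_3, chi_2> = (1/10)[1*(4)*conj(1) + 2*(3/2 - sqrt(5)/2)*conj(1) + 2*(sqrt(5)/2 + 3/2)*conj(1) + 5*(0)*conj(-1)]
      = (1/10)[(4) + (3 - sqrt(5)) + (sqrt(5) + 3) + (0)] = 10/10 = 1
  <chi_3*chi_3, chi_3> = (1/10)[1*(4)*conj(2) + 2*(3/2 - sqrt(5)/2)*conj(-1/2 + sqrt(5)/2) + 2*(sqrt(5)/2 + 3/2)*conj(-sqrt(5)/2 - 1/2) + 5*(0)*conj(0)]
      = (1/10)[(8) + (-4 + 2*sqrt(5)) + (-2*sqrt(5) - 4) + (0)] = 0/10 = 0
  <chi_3*chi_3, chi_4> = (1/10)[1*(4)*conj(2) + 2*(3/2 - sqrt(5)/2)*conj(-sqrt(5)/2 - 1/2) + 2*(sqrt(5)/2 + 3/2)*conj(-1/2 + sqrt(5)/2) + 5*(0)*conj(0)]
      = (1/10)[(8) + (1 - sqrt(5)) + (1 + sqrt(5)) + (0)] = 10/10 = 1
Hence the multiplicities are chi_1: 1, chi_2: 1, chi_4: 1. Dimension check: dim(chi_3)*dim(chi_3) = 2*2 = 4 and sum (mult * dim) = 1*1 + 1*1 + 1*2 = 4.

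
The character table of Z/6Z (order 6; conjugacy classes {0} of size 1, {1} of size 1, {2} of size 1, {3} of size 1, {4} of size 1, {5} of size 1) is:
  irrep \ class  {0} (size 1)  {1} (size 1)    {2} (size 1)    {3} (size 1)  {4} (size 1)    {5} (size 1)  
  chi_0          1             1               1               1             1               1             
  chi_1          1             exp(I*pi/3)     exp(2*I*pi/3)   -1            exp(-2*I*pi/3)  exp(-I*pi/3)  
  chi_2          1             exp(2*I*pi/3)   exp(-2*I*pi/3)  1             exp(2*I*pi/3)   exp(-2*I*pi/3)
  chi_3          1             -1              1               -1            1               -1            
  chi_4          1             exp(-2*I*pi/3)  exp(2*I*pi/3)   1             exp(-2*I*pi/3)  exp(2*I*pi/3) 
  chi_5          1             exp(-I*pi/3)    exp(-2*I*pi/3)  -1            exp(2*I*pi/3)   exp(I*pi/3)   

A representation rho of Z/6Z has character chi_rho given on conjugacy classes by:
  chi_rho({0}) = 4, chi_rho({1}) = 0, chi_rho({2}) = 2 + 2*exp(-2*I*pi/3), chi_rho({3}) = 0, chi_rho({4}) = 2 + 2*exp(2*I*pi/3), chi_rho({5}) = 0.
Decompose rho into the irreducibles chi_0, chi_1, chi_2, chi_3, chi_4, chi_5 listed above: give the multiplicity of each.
Multiplicities: chi_0: 1, chi_1: 0, chi_2: 1, chi_3: 1, chi_4: 0, chi_5: 1.

Working: Use <chi_rho, chi> = (1/|G|) sum_C |C| * chi_rho(C) * conj(chi(C)) with |G| = 6 for each irreducible chi in the table:
  <chi_rho, chi_0> = (1/6)[1*(4)*conj(1) + 1*(0)*conj(1) + 1*(2 + 2*exp(-2*I*pi/3))*conj(1) + 1*(0)*conj(1) + 1*(2 + 2*exp(2*I*pi/3))*conj(1) + 1*(0)*conj(1)]
      = (1/6)[(4) + (0) + (2 + 2*exp(-2*I*pi/3)) + (0) + (2 + 2*exp(2*I*pi/3)) + (0)] = 6/6 = 1
  <chi_rho, chi_1> = (1/6)[1*(4)*conj(1) + 1*(0)*conj(exp(I*pi/3)) + 1*(2 + 2*exp(-2*I*pi/3))*conj(exp(2*I*pi/3)) + 1*(0)*conj(-1) + 1*(2 + 2*exp(2*I*pi/3))*conj(exp(-2*I*pi/3)) + 1*(0)*conj(exp(-I*pi/3))]
      = (1/6)[(4) + (0) + (-2) + (0) + (-2) + (0)] = 0/6 = 0
  <chi_rho, chi_2> = (1/6)[1*(4)*conj(1) + 1*(0)*conj(exp(2*I*pi/3)) + 1*(2 + 2*exp(-2*I*pi/3))*conj(exp(-2*I*pi/3)) + 1*(0)*conj(1) + 1*(2 + 2*exp(2*I*pi/3))*conj(exp(2*I*pi/3)) + 1*(0)*conj(exp(-2*I*pi/3))]
      = (1/6)[(4) + (0) + (2 + 2*exp(2*I*pi/3)) + (0) + (2 + 2*exp(-2*I*pi/3)) + (0)] = 6/6 = 1
  <chi_rho, chi_3> = (1/6)[1*(4)*conj(1) + 1*(0)*conj(-1) + 1*(2 + 2*exp(-2*I*pi/3))*conj(1) + 1*(0)*conj(-1) + 1*(2 + 2*exp(2*I*pi/3))*conj(1) + 1*(0)*conj(-1)]
      = (1/6)[(4) + (0) + (2 + 2*exp(-2*I*pi/3)) + (0) + (2 + 2*exp(2*I*pi/3)) + (0)] = 6/6 = 1
  <chi_rho, chi_4> = (1/6)[1*(4)*conj(1) + 1*(0)*conj(exp(-2*I*pi/3)) + 1*(2 + 2*exp(-2*I*pi/3))*conj(exp(2*I*pi/3)) + 1*(0)*conj(1) + 1*(2 + 2*exp(2*I*pi/3))*conj(exp(-2*I*pi/3)) + 1*(0)*conj(exp(2*I*pi/3))]
      = (1/6)[(4) + (0) + (-2) + (0) + (-2) + (0)] = 0/6 = 0
  <chi_rho, chi_5> = (1/6)[1*(4)*conj(1) + 1*(0)*conj(exp(-I*pi/3)) + 1*(2 + 2*exp(-2*I*pi/3))*conj(exp(-2*I*pi/3)) + 1*(0)*conj(-1) + 1*(2 + 2*exp(2*I*pi/3))*conj(exp(2*I*pi/3)) + 1*(0)*conj(exp(I*pi/3))]
      = (1/6)[(4) + (0) + (2 + 2*exp(2*I*pi/3)) + (0) + (2 + 2*exp(-2*I*pi/3)) + (0)] = 6/6 = 1
(Exp terms are combined using exp(i*s)*conj(exp(i*t)) = exp(i*(s-t)), and sums of them are collapsed using the identity that for every m > 1 the m distinct m-th roots of unity sum to 0, e.g. 1 + exp(2*I*pi/3) + exp(-2*I*pi/3) = 0.)
Dimension check: dim(rho) = sum (mult * dim) = 1*1 + 0*1 + 1*1 + 1*1 + 0*1 + 1*1 = 4 = chi_rho(e) = 4.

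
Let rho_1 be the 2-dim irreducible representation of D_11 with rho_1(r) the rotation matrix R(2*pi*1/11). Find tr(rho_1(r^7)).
chi_{rho_1}(r^7) = 2*cos(2*pi*1*7/11) = -2*cos(3*pi/11)

Working: rho_1(r^7) is rotation by angle 2*pi*1*7/11, whose trace is 2*cos(2*pi*1*7/11) = -2*cos(3*pi/11).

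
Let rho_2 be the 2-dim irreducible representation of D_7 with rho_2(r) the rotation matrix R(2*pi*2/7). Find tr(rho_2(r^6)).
chi_{rho_2}(r^6) = 2*cos(2*pi*2*6/7) = -2*cos(3*pi/7)

Why: rho_2(r^6) is rotation by angle 2*pi*2*6/7, whose trace is 2*cos(2*pi*2*6/7) = -2*cos(3*pi/7).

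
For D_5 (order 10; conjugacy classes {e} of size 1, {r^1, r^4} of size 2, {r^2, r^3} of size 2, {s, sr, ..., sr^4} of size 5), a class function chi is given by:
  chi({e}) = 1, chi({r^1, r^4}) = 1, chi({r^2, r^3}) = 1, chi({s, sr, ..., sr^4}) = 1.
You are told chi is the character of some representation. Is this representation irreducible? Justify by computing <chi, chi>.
Irreducible: <chi, chi> = 1.

Proof sketch: <chi, chi> = (1/|G|) sum_C |C| * |chi(C)|^2 = (1/10)[1*|1|^2 + 2*|1|^2 + 2*|1|^2 + 5*|1|^2]
  = (1/10)[(1) + (2) + (2) + (5)] = 10/10 = 1.
A character is irreducible iff <chi, chi> = 1, so this representation is irreducible.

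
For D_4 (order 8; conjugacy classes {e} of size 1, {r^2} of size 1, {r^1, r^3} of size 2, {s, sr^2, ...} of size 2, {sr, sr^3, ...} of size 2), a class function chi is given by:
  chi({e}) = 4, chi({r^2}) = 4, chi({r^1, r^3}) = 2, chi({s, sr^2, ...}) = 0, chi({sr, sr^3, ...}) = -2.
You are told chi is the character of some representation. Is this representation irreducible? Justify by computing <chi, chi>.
Not irreducible (reducible): <chi, chi> = 6 > 1.

Solution. <chi, chi> = (1/|G|) sum_C |C| * |chi(C)|^2 = (1/8)[1*|4|^2 + 1*|4|^2 + 2*|2|^2 + 2*|0|^2 + 2*|-2|^2]
  = (1/8)[(16) + (16) + (8) + (0) + (8)] = 48/8 = 6.
A character is irreducible iff <chi, chi> = 1, so this representation is reducible.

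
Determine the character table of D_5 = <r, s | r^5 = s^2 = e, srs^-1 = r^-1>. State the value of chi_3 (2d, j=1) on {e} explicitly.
Conjugacy classes: {e} of size 1, {r^1, r^4} of size 2, {r^2, r^3} of size 2, {s, sr, ..., sr^4} of size 5.
Character table:
  irrep \ class              {e} (size 1)  {r^1, r^4} (size 2)  {r^2, r^3} (size 2)  {s, sr, ..., sr^4} (size 5)
  chi_1 (triv)               1             1                    1                    1                          
  chi_2 (sign: r->1, s->-1)  1             1                    1                    -1                         
  chi_3 (2d, j=1)            2             -1/2 + sqrt(5)/2     -sqrt(5)/2 - 1/2     0                          
  chi_4 (2d, j=2)            2             -sqrt(5)/2 - 1/2     -1/2 + sqrt(5)/2     0                          

Spot check: chi_3 (2d, j=1) on {e} = 2.

Argument: D_5 has order 2*5 = 10 with 4 conjugacy classes, hence 4 irreducibles. Sum of squared dims 1 + 1 + 4 + 4 = 10 = |G|. Linear characters come from the abelianisation; the 2-dimensional irreps have character r^k -> 2*cos(2*pi*j*k/5), reflections -> 0.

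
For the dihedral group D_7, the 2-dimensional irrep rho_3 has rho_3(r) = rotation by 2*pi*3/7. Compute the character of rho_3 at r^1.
chi_{rho_3}(r^1) = 2*cos(2*pi*3*1/7) = -2*cos(pi/7)

Working: rho_3(r^1) is rotation by angle 2*pi*3*1/7, whose trace is 2*cos(2*pi*3*1/7) = -2*cos(pi/7).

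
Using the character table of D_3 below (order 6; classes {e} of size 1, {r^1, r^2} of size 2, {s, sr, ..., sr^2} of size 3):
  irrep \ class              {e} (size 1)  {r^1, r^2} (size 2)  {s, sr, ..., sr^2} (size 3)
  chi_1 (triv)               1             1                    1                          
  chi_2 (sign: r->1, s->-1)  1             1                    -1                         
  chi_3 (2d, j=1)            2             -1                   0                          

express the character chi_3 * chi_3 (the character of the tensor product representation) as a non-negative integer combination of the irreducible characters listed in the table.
chi_3 tensor chi_3 = chi_1 + chi_2 + chi_3 (all other irreducibles have multiplicity 0).

The character of a tensor product is the pointwise product (chi_3 * chi_3)(C) = chi_3(C) * chi_3(C):
  {e}: (2)*(2), {r^1, r^2}: (-1)*(-1), {s, sr, ..., sr^2}: (0)*(0)
so (chi_3 * chi_3) takes values
  {e} -> 4, {r^1, r^2} -> 1, {s, sr, ..., sr^2} -> 0.
Now take the inner product of this character with each irreducible chi from the table, <chi_3*chi_3, chi> = (1/6) sum_C |C| (chi_3*chi_3)(C) conj(chi(C)):
  <chi_3*chi_3, chi_1> = (1/6)[1*(4)*conj(1) + 2*(1)*conj(1) + 3*(0)*conj(1)]
      = (1/6)[(4) + (2) + (0)] = 6/6 = 1
  <chi_3*chi_3, chi_2> = (1/6)[1*(4)*conj(1) + 2*(1)*conj(1) + 3*(0)*conj(-1)]
      = (1/6)[(4) + (2) + (0)] = 6/6 = 1
  <chi_3*chi_3, chi_3> = (1/6)[1*(4)*conj(2) + 2*(1)*conj(-1) + 3*(0)*conj(0)]
      = (1/6)[(8) + (-2) + (0)] = 6/6 = 1
Hence the multiplicities are chi_1: 1, chi_2: 1, chi_3: 1. Dimension check: dim(chi_3)*dim(chi_3) = 2*2 = 4 and sum (mult * dim) = 1*1 + 1*1 + 1*2 = 4.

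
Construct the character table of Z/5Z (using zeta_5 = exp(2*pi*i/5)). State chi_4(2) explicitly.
Character table of Z/5Z (irreps indexed chi_0,...,chi_4 with chi_k(m) = zeta_5^(k*m), zeta_5 = exp(2*pi*i/5)):
  irrep \ class  {0} (size 1)  {1} (size 1)    {2} (size 1)    {3} (size 1)    {4} (size 1)  
  chi_0          1             1               1               1               1             
  chi_1          1             exp(2*I*pi/5)   exp(4*I*pi/5)   exp(-4*I*pi/5)  exp(-2*I*pi/5)
  chi_2          1             exp(4*I*pi/5)   exp(-2*I*pi/5)  exp(2*I*pi/5)   exp(-4*I*pi/5)
  chi_3          1             exp(-4*I*pi/5)  exp(2*I*pi/5)   exp(-2*I*pi/5)  exp(4*I*pi/5) 
  chi_4          1             exp(-2*I*pi/5)  exp(-4*I*pi/5)  exp(4*I*pi/5)   exp(2*I*pi/5) 

Spot check: chi_4(2) = zeta_5^(4*2) = zeta_5^8 = exp(-4*I*pi/5).

Details: Z/5Z is abelian, so all 5 irreducible complex representations are 1-dimensional. They are given by chi_k(m) = zeta_5^(k*m) for k = 0,...,4. Row orthogonality: sum_m chi_k(m) conj(chi_l(m)) = 5 * [k = l].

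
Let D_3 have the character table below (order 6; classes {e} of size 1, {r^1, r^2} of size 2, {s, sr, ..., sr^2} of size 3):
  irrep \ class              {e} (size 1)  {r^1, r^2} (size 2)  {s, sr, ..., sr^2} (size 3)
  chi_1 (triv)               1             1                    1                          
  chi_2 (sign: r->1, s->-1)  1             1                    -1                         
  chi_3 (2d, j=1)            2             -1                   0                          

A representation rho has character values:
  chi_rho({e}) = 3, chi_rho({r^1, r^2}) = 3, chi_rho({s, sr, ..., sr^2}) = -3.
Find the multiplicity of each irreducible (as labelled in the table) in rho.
Multiplicities: chi_1: 0, chi_2: 3, chi_3: 0.

Argument: Use <chi_rho, chi> = (1/|G|) sum_C |C| * chi_rho(C) * conj(chi(C)) with |G| = 6 for each irreducible chi in the table:
  <chi_rho, chi_1> = (1/6)[1*(3)*conj(1) + 2*(3)*conj(1) + 3*(-3)*conj(1)]
      = (1/6)[(3) + (6) + (-9)] = 0/6 = 0
  <chi_rho, chi_2> = (1/6)[1*(3)*conj(1) + 2*(3)*conj(1) + 3*(-3)*conj(-1)]
      = (1/6)[(3) + (6) + (9)] = 18/6 = 3
  <chi_rho, chi_3> = (1/6)[1*(3)*conj(2) + 2*(3)*conj(-1) + 3*(-3)*conj(0)]
      = (1/6)[(6) + (-6) + (0)] = 0/6 = 0
Dimension check: dim(rho) = sum (mult * dim) = 0*1 + 3*1 + 0*2 = 3 = chi_rho(e) = 3.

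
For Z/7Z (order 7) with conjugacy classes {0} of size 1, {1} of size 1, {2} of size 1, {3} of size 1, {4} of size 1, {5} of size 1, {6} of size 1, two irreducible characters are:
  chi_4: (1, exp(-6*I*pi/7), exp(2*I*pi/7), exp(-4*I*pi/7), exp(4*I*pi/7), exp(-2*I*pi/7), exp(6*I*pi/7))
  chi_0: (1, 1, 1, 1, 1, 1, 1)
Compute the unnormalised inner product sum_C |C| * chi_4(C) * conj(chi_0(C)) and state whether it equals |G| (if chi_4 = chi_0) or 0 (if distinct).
Sum = 0; so <chi_4, chi_0> = 0 (distinct irreducibles are orthogonal).

Working: Compute term by term over conjugacy classes (|C| * chi_4(C) * conj(chi_0(C))):
  1*(1)*conj(1) + 1*(exp(-6*I*pi/7))*conj(1) + 1*(exp(2*I*pi/7))*conj(1) + 1*(exp(-4*I*pi/7))*conj(1) + 1*(exp(4*I*pi/7))*conj(1) + 1*(exp(-2*I*pi/7))*conj(1) + 1*(exp(6*I*pi/7))*conj(1)
  = (1) + (exp(-6*I*pi/7)) + (exp(2*I*pi/7)) + (exp(-4*I*pi/7)) + (exp(4*I*pi/7)) + (exp(-2*I*pi/7)) + (exp(6*I*pi/7))
  = 0.
(Exp terms are combined using exp(i*s)*conj(exp(i*t)) = exp(i*(s-t)), and sums of them are collapsed using the identity that for every m > 1 the m distinct m-th roots of unity sum to 0, e.g. 1 + exp(2*I*pi/3) + exp(-2*I*pi/3) = 0.)
Dividing by |G| = 7 gives 0/7 = 0, matching the row-orthogonality relation <chi_4, chi_0> = [chi_4 = chi_0].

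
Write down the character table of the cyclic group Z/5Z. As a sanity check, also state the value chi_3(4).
Character table of Z/5Z (irreps indexed chi_0,...,chi_4 with chi_k(m) = zeta_5^(k*m), zeta_5 = exp(2*pi*i/5)):
  irrep \ class  {0} (size 1)  {1} (size 1)    {2} (size 1)    {3} (size 1)    {4} (size 1)  
  chi_0          1             1               1               1               1             
  chi_1          1             exp(2*I*pi/5)   exp(4*I*pi/5)   exp(-4*I*pi/5)  exp(-2*I*pi/5)
  chi_2          1             exp(4*I*pi/5)   exp(-2*I*pi/5)  exp(2*I*pi/5)   exp(-4*I*pi/5)
  chi_3          1             exp(-4*I*pi/5)  exp(2*I*pi/5)   exp(-2*I*pi/5)  exp(4*I*pi/5) 
  chi_4          1             exp(-2*I*pi/5)  exp(-4*I*pi/5)  exp(4*I*pi/5)   exp(2*I*pi/5) 

Spot check: chi_3(4) = zeta_5^(3*4) = zeta_5^12 = exp(4*I*pi/5).

Proof sketch: Z/5Z is abelian, so all 5 irreducible complex representations are 1-dimensional. They are given by chi_k(m) = zeta_5^(k*m) for k = 0,...,4. Row orthogonality: sum_m chi_k(m) conj(chi_l(m)) = 5 * [k = l].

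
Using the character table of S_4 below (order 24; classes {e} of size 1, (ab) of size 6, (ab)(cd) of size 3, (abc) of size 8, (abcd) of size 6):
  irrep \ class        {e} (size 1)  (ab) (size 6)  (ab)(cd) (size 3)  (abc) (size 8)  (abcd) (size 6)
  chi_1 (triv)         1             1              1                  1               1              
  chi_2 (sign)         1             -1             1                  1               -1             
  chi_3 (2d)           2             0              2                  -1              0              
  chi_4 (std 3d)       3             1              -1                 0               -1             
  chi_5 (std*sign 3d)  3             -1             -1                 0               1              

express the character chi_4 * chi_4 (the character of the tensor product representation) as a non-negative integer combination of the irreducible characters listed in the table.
chi_4 tensor chi_4 = chi_1 + chi_3 + chi_4 + chi_5 (all other irreducibles have multiplicity 0).

Justification: The character of a tensor product is the pointwise product (chi_4 * chi_4)(C) = chi_4(C) * chi_4(C):
  {e}: (3)*(3), (ab): (1)*(1), (ab)(cd): (-1)*(-1), (abc): (0)*(0), (abcd): (-1)*(-1)
so (chi_4 * chi_4) takes values
  {e} -> 9, (ab) -> 1, (ab)(cd) -> 1, (abc) -> 0, (abcd) -> 1.
Now take the inner product of this character with each irreducible chi from the table, <chi_4*chi_4, chi> = (1/24) sum_C |C| (chi_4*chi_4)(C) conj(chi(C)):
  <chi_4*chi_4, chi_1> = (1/24)[1*(9)*conj(1) + 6*(1)*conj(1) + 3*(1)*conj(1) + 8*(0)*conj(1) + 6*(1)*conj(1)]
      = (1/24)[(9) + (6) + (3) + (0) + (6)] = 24/24 = 1
  <chi_4*chi_4, chi_2> = (1/24)[1*(9)*conj(1) + 6*(1)*conj(-1) + 3*(1)*conj(1) + 8*(0)*conj(1) + 6*(1)*conj(-1)]
      = (1/24)[(9) + (-6) + (3) + (0) + (-6)] = 0/24 = 0
  <chi_4*chi_4, chi_3> = (1/24)[1*(9)*conj(2) + 6*(1)*conj(0) + 3*(1)*conj(2) + 8*(0)*conj(-1) + 6*(1)*conj(0)]
      = (1/24)[(18) + (0) + (6) + (0) + (0)] = 24/24 = 1
  <chi_4*chi_4, chi_4> = (1/24)[1*(9)*conj(3) + 6*(1)*conj(1) + 3*(1)*conj(-1) + 8*(0)*conj(0) + 6*(1)*conj(-1)]
      = (1/24)[(27) + (6) + (-3) + (0) + (-6)] = 24/24 = 1
  <chi_4*chi_4, chi_5> = (1/24)[1*(9)*conj(3) + 6*(1)*conj(-1) + 3*(1)*conj(-1) + 8*(0)*conj(0) + 6*(1)*conj(1)]
      = (1/24)[(27) + (-6) + (-3) + (0) + (6)] = 24/24 = 1
Hence the multiplicities are chi_1: 1, chi_3: 1, chi_4: 1, chi_5: 1. Dimension check: dim(chi_4)*dim(chi_4) = 3*3 = 9 and sum (mult * dim) = 1*1 + 1*2 + 1*3 + 1*3 = 9.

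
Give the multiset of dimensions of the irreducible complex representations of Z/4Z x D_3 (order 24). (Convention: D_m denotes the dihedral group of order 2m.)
Dimensions: 1, 1, 1, 1, 1, 1, 1, 1, 2, 2, 2, 2

Argument: There are 12 irreducibles (= number of conjugacy classes). Their dimensions d_i satisfy sum d_i^2 = |G| = 24: 1 + 1 + 1 + 1 + 1 + 1 + 1 + 1 + 4 + 4 + 4 + 4 = 24. (For the product with Z/4Z: each of the 4 1-dim characters of Z/4Z tensors with each irrep of D_3, giving 4 copies of each D_3-dimension.)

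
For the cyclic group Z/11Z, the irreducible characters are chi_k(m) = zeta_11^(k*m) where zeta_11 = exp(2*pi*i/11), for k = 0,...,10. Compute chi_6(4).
chi_6(4) = zeta_11^24 = exp(4*I*pi/11)

Solution. chi_6(4) = zeta_11^(6*4) = zeta_11^24. Since zeta_11^11 = 1, this equals zeta_11^2 = exp(2*pi*i*2/11) = exp(4*I*pi/11).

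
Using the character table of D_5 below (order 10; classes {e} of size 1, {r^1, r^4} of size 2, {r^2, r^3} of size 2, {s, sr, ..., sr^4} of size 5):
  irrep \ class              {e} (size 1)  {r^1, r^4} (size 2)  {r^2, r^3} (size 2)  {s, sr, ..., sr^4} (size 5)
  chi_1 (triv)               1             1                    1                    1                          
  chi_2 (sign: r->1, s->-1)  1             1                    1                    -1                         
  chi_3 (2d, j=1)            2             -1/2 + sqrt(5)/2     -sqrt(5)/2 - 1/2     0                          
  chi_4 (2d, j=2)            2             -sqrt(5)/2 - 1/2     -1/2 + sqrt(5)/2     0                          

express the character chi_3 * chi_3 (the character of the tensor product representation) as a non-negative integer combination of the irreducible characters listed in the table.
chi_3 tensor chi_3 = chi_1 + chi_2 + chi_4 (all other irreducibles have multiplicity 0).

The character of a tensor product is the pointwise product (chi_3 * chi_3)(C) = chi_3(C) * chi_3(C):
  {e}: (2)*(2), {r^1, r^4}: (-1/2 + sqrt(5)/2)*(-1/2 + sqrt(5)/2), {r^2, r^3}: (-sqrt(5)/2 - 1/2)*(-sqrt(5)/2 - 1/2), {s, sr, ..., sr^4}: (0)*(0)
so (chi_3 * chi_3) takes values
  {e} -> 4, {r^1, r^4} -> 3/2 - sqrt(5)/2, {r^2, r^3} -> sqrt(5)/2 + 3/2, {s, sr, ..., sr^4} -> 0.
Now take the inner product of this character with each irreducible chi from the table, <chi_3*chi_3, chi> = (1/10) sum_C |C| (chi_3*chi_3)(C) conj(chi(C)):
  <chi_3*chi_3, chi_1> = (1/10)[1*(4)*conj(1) + 2*(3/2 - sqrt(5)/2)*conj(1) + 2*(sqrt(5)/2 + 3/2)*conj(1) + 5*(0)*conj(1)]
      = (1/10)[(4) + (3 - sqrt(5)) + (sqrt(5) + 3) + (0)] = 10/10 = 1
  <chi_3*chi_3, chi_2> = (1/10)[1*(4)*conj(1) + 2*(3/2 - sqrt(5)/2)*conj(1) + 2*(sqrt(5)/2 + 3/2)*conj(1) + 5*(0)*conj(-1)]
      = (1/10)[(4) + (3 - sqrt(5)) + (sqrt(5) + 3) + (0)] = 10/10 = 1
  <chi_3*chi_3, chi_3> = (1/10)[1*(4)*conj(2) + 2*(3/2 - sqrt(5)/2)*conj(-1/2 + sqrt(5)/2) + 2*(sqrt(5)/2 + 3/2)*conj(-sqrt(5)/2 - 1/2) + 5*(0)*conj(0)]
      = (1/10)[(8) + (-4 + 2*sqrt(5)) + (-2*sqrt(5) - 4) + (0)] = 0/10 = 0
  <chi_3*chi_3, chi_4> = (1/10)[1*(4)*conj(2) + 2*(3/2 - sqrt(5)/2)*conj(-sqrt(5)/2 - 1/2) + 2*(sqrt(5)/2 + 3/2)*conj(-1/2 + sqrt(5)/2) + 5*(0)*conj(0)]
      = (1/10)[(8) + (1 - sqrt(5)) + (1 + sqrt(5)) + (0)] = 10/10 = 1
Hence the multiplicities are chi_1: 1, chi_2: 1, chi_4: 1. Dimension check: dim(chi_3)*dim(chi_3) = 2*2 = 4 and sum (mult * dim) = 1*1 + 1*1 + 1*2 = 4.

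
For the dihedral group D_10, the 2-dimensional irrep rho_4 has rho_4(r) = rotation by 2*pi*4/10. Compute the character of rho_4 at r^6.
chi_{rho_4}(r^6) = 2*cos(2*pi*4*6/10) = -sqrt(5)/2 - 1/2

Details: rho_4(r^6) is rotation by angle 2*pi*4*6/10, whose trace is 2*cos(2*pi*4*6/10) = -sqrt(5)/2 - 1/2.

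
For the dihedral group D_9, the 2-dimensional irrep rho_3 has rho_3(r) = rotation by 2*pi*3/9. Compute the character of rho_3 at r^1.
chi_{rho_3}(r^1) = 2*cos(2*pi*3*1/9) = -1

rho_3(r^1) is rotation by angle 2*pi*3*1/9, whose trace is 2*cos(2*pi*3*1/9) = -1.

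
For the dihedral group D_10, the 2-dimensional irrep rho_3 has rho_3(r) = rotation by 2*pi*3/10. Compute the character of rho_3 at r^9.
chi_{rho_3}(r^9) = 2*cos(2*pi*3*9/10) = 1/2 - sqrt(5)/2

Why: rho_3(r^9) is rotation by angle 2*pi*3*9/10, whose trace is 2*cos(2*pi*3*9/10) = 1/2 - sqrt(5)/2.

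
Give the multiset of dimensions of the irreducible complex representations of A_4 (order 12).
Dimensions: 1, 1, 1, 3

Explanation: There are 4 irreducibles (= number of conjugacy classes). Their dimensions d_i satisfy sum d_i^2 = |G| = 12: 1 + 1 + 1 + 9 = 12.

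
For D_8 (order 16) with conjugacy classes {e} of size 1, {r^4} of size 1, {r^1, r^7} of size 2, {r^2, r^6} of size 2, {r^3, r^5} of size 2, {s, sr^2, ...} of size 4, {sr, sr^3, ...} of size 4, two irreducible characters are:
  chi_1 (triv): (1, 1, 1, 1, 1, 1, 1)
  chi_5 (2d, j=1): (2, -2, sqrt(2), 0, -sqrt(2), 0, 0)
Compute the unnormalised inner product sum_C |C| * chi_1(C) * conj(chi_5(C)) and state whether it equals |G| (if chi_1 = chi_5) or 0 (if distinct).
Sum = 0; so <chi_1, chi_5> = 0 (distinct irreducibles are orthogonal).

Working: Compute term by term over conjugacy classes (|C| * chi_1(C) * conj(chi_5(C))):
  1*(1)*conj(2) + 1*(1)*conj(-2) + 2*(1)*conj(sqrt(2)) + 2*(1)*conj(0) + 2*(1)*conj(-sqrt(2)) + 4*(1)*conj(0) + 4*(1)*conj(0)
  = (2) + (-2) + (2*sqrt(2)) + (0) + (-2*sqrt(2)) + (0) + (0)
  = 0.
Dividing by |G| = 16 gives 0/16 = 0, matching the row-orthogonality relation <chi_1, chi_5> = [chi_1 = chi_5].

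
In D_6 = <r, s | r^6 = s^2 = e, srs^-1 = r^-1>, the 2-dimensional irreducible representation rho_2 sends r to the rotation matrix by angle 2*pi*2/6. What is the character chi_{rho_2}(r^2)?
chi_{rho_2}(r^2) = 2*cos(2*pi*2*2/6) = -1

rho_2(r^2) is rotation by angle 2*pi*2*2/6, whose trace is 2*cos(2*pi*2*2/6) = -1.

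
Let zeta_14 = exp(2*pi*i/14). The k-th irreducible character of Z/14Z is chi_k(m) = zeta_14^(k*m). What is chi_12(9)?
chi_12(9) = zeta_14^108 = exp(-4*I*pi/7)

Derivation: chi_12(9) = zeta_14^(12*9) = zeta_14^108. Since zeta_14^14 = 1, this equals zeta_14^10 = exp(2*pi*i*10/14) = exp(-4*I*pi/7).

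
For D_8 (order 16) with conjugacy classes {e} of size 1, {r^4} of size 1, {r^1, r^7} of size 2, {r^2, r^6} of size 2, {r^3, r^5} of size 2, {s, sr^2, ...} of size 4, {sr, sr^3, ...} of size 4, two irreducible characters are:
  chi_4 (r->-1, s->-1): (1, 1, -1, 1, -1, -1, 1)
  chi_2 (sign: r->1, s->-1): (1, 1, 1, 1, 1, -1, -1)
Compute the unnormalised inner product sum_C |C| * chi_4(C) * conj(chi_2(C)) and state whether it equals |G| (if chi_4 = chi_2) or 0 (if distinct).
Sum = 0; so <chi_4, chi_2> = 0 (distinct irreducibles are orthogonal).

Argument: Compute term by term over conjugacy classes (|C| * chi_4(C) * conj(chi_2(C))):
  1*(1)*conj(1) + 1*(1)*conj(1) + 2*(-1)*conj(1) + 2*(1)*conj(1) + 2*(-1)*conj(1) + 4*(-1)*conj(-1) + 4*(1)*conj(-1)
  = (1) + (1) + (-2) + (2) + (-2) + (4) + (-4)
  = 0.
Dividing by |G| = 16 gives 0/16 = 0, matching the row-orthogonality relation <chi_4, chi_2> = [chi_4 = chi_2].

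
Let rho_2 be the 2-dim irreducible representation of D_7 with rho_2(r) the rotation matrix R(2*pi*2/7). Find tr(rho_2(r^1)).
chi_{rho_2}(r^1) = 2*cos(2*pi*2*1/7) = -2*cos(3*pi/7)

Explanation: rho_2(r^1) is rotation by angle 2*pi*2*1/7, whose trace is 2*cos(2*pi*2*1/7) = -2*cos(3*pi/7).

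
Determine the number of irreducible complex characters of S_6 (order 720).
11

Justification: The number of irreducible complex representations of a finite group equals its number of conjugacy classes. Conjugacy classes in S_6 correspond to cycle types, i.e. partitions of 6; there are p(6) = 11 of them, so S_6 (order 720) has exactly 11 irreducible complex representations.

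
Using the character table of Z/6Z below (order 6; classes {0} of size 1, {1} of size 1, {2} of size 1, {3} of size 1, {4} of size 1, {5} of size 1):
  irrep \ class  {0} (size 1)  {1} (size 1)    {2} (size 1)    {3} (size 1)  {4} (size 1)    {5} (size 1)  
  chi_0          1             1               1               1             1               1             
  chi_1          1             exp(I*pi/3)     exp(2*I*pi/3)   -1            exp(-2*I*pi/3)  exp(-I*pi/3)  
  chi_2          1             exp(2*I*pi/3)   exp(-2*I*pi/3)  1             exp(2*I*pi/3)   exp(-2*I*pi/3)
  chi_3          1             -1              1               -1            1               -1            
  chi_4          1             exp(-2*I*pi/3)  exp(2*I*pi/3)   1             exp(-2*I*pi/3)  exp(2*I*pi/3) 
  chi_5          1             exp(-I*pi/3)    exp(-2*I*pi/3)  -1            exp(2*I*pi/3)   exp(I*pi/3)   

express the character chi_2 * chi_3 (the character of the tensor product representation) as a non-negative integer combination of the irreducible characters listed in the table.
chi_2 tensor chi_3 = chi_5 (all other irreducibles have multiplicity 0).

Proof sketch: The character of a tensor product is the pointwise product (chi_2 * chi_3)(C) = chi_2(C) * chi_3(C):
  {0}: (1)*(1), {1}: (exp(2*I*pi/3))*(-1), {2}: (exp(-2*I*pi/3))*(1), {3}: (1)*(-1), {4}: (exp(2*I*pi/3))*(1), {5}: (exp(-2*I*pi/3))*(-1)
so (chi_2 * chi_3) takes values
  {0} -> 1, {1} -> -exp(2*I*pi/3), {2} -> exp(-2*I*pi/3), {3} -> -1, {4} -> exp(2*I*pi/3), {5} -> -exp(-2*I*pi/3).
Now take the inner product of this character with each irreducible chi from the table, <chi_2*chi_3, chi> = (1/6) sum_C |C| (chi_2*chi_3)(C) conj(chi(C)):
  <chi_2*chi_3, chi_0> = (1/6)[1*(1)*conj(1) + 1*(-exp(2*I*pi/3))*conj(1) + 1*(exp(-2*I*pi/3))*conj(1) + 1*(-1)*conj(1) + 1*(exp(2*I*pi/3))*conj(1) + 1*(-exp(-2*I*pi/3))*conj(1)]
      = (1/6)[(1) + (-exp(2*I*pi/3)) + (exp(-2*I*pi/3)) + (-1) + (exp(2*I*pi/3)) + (-exp(-2*I*pi/3))] = 0/6 = 0
  <chi_2*chi_3, chi_1> = (1/6)[1*(1)*conj(1) + 1*(-exp(2*I*pi/3))*conj(exp(I*pi/3)) + 1*(exp(-2*I*pi/3))*conj(exp(2*I*pi/3)) + 1*(-1)*conj(-1) + 1*(exp(2*I*pi/3))*conj(exp(-2*I*pi/3)) + 1*(-exp(-2*I*pi/3))*conj(exp(-I*pi/3))]
      = (1/6)[(1) + (-exp(I*pi/3)) + (exp(2*I*pi/3)) + (1) + (exp(-2*I*pi/3)) + (-exp(-I*pi/3))] = 0/6 = 0
  <chi_2*chi_3, chi_2> = (1/6)[1*(1)*conj(1) + 1*(-exp(2*I*pi/3))*conj(exp(2*I*pi/3)) + 1*(exp(-2*I*pi/3))*conj(exp(-2*I*pi/3)) + 1*(-1)*conj(1) + 1*(exp(2*I*pi/3))*conj(exp(2*I*pi/3)) + 1*(-exp(-2*I*pi/3))*conj(exp(-2*I*pi/3))]
      = (1/6)[(1) + (-1) + (1) + (-1) + (1) + (-1)] = 0/6 = 0
  <chi_2*chi_3, chi_3> = (1/6)[1*(1)*conj(1) + 1*(-exp(2*I*pi/3))*conj(-1) + 1*(exp(-2*I*pi/3))*conj(1) + 1*(-1)*conj(-1) + 1*(exp(2*I*pi/3))*conj(1) + 1*(-exp(-2*I*pi/3))*conj(-1)]
      = (1/6)[(1) + (exp(2*I*pi/3)) + (exp(-2*I*pi/3)) + (1) + (exp(2*I*pi/3)) + (exp(-2*I*pi/3))] = 0/6 = 0
  <chi_2*chi_3, chi_4> = (1/6)[1*(1)*conj(1) + 1*(-exp(2*I*pi/3))*conj(exp(-2*I*pi/3)) + 1*(exp(-2*I*pi/3))*conj(exp(2*I*pi/3)) + 1*(-1)*conj(1) + 1*(exp(2*I*pi/3))*conj(exp(-2*I*pi/3)) + 1*(-exp(-2*I*pi/3))*conj(exp(2*I*pi/3))]
      = (1/6)[(1) + (-exp(-2*I*pi/3)) + (exp(2*I*pi/3)) + (-1) + (exp(-2*I*pi/3)) + (-exp(2*I*pi/3))] = 0/6 = 0
  <chi_2*chi_3, chi_5> = (1/6)[1*(1)*conj(1) + 1*(-exp(2*I*pi/3))*conj(exp(-I*pi/3)) + 1*(exp(-2*I*pi/3))*conj(exp(-2*I*pi/3)) + 1*(-1)*conj(-1) + 1*(exp(2*I*pi/3))*conj(exp(2*I*pi/3)) + 1*(-exp(-2*I*pi/3))*conj(exp(I*pi/3))]
      = (1/6)[(1) + (1) + (1) + (1) + (1) + (1)] = 6/6 = 1
(Exp terms are combined using exp(i*s)*conj(exp(i*t)) = exp(i*(s-t)), and sums of them are collapsed using the identity that for every m > 1 the m distinct m-th roots of unity sum to 0, e.g. 1 + exp(2*I*pi/3) + exp(-2*I*pi/3) = 0.)
Hence the multiplicities are chi_5: 1. Dimension check: dim(chi_2)*dim(chi_3) = 1*1 = 1 and sum (mult * dim) = 1*1 = 1.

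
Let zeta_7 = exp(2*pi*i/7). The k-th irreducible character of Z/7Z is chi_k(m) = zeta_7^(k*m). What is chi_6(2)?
chi_6(2) = zeta_7^12 = exp(-4*I*pi/7)

Details: chi_6(2) = zeta_7^(6*2) = zeta_7^12. Since zeta_7^7 = 1, this equals zeta_7^5 = exp(2*pi*i*5/7) = exp(-4*I*pi/7).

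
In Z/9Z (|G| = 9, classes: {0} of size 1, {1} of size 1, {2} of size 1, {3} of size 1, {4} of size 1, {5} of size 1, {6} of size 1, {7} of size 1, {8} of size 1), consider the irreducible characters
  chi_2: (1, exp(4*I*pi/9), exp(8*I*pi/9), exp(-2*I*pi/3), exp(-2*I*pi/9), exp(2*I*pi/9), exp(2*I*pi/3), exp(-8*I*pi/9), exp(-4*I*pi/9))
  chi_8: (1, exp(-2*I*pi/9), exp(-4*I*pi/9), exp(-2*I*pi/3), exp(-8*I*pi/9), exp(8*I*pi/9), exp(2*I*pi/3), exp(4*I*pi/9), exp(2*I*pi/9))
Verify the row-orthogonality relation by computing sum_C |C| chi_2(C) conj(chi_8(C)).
Sum = 0; so <chi_2, chi_8> = 0 (distinct irreducibles are orthogonal).

Why: Compute term by term over conjugacy classes (|C| * chi_2(C) * conj(chi_8(C))):
  1*(1)*conj(1) + 1*(exp(4*I*pi/9))*conj(exp(-2*I*pi/9)) + 1*(exp(8*I*pi/9))*conj(exp(-4*I*pi/9)) + 1*(exp(-2*I*pi/3))*conj(exp(-2*I*pi/3)) + 1*(exp(-2*I*pi/9))*conj(exp(-8*I*pi/9)) + 1*(exp(2*I*pi/9))*conj(exp(8*I*pi/9)) + 1*(exp(2*I*pi/3))*conj(exp(2*I*pi/3)) + 1*(exp(-8*I*pi/9))*conj(exp(4*I*pi/9)) + 1*(exp(-4*I*pi/9))*conj(exp(2*I*pi/9))
  = (1) + (exp(2*I*pi/3)) + (exp(-2*I*pi/3)) + (1) + (exp(2*I*pi/3)) + (exp(-2*I*pi/3)) + (1) + (exp(2*I*pi/3)) + (exp(-2*I*pi/3))
  = 0.
(Exp terms are combined using exp(i*s)*conj(exp(i*t)) = exp(i*(s-t)), and sums of them are collapsed using the identity that for every m > 1 the m distinct m-th roots of unity sum to 0, e.g. 1 + exp(2*I*pi/3) + exp(-2*I*pi/3) = 0.)
Dividing by |G| = 9 gives 0/9 = 0, matching the row-orthogonality relation <chi_2, chi_8> = [chi_2 = chi_8].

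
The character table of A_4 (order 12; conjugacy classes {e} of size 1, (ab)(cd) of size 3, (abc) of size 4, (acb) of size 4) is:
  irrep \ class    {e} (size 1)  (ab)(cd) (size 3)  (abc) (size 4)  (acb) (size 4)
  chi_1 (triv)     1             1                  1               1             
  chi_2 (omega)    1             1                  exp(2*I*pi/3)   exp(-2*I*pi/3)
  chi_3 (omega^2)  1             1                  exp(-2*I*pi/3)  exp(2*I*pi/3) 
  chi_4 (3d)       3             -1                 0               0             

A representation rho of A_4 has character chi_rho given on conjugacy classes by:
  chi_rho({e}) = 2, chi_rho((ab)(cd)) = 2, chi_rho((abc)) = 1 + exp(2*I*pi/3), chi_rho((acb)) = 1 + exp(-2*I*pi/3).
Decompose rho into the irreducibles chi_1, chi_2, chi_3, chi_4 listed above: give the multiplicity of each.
Multiplicities: chi_1: 1, chi_2: 1, chi_3: 0, chi_4: 0.

Proof sketch: Use <chi_rho, chi> = (1/|G|) sum_C |C| * chi_rho(C) * conj(chi(C)) with |G| = 12 for each irreducible chi in the table:
  <chi_rho, chi_1> = (1/12)[1*(2)*conj(1) + 3*(2)*conj(1) + 4*(1 + exp(2*I*pi/3))*conj(1) + 4*(1 + exp(-2*I*pi/3))*conj(1)]
      = (1/12)[(2) + (6) + (4 + 4*exp(2*I*pi/3)) + (4 + 4*exp(-2*I*pi/3))] = 12/12 = 1
  <chi_rho, chi_2> = (1/12)[1*(2)*conj(1) + 3*(2)*conj(1) + 4*(1 + exp(2*I*pi/3))*conj(exp(2*I*pi/3)) + 4*(1 + exp(-2*I*pi/3))*conj(exp(-2*I*pi/3))]
      = (1/12)[(2) + (6) + (4 + 4*exp(-2*I*pi/3)) + (4 + 4*exp(2*I*pi/3))] = 12/12 = 1
  <chi_rho, chi_3> = (1/12)[1*(2)*conj(1) + 3*(2)*conj(1) + 4*(1 + exp(2*I*pi/3))*conj(exp(-2*I*pi/3)) + 4*(1 + exp(-2*I*pi/3))*conj(exp(2*I*pi/3))]
      = (1/12)[(2) + (6) + (-4) + (-4)] = 0/12 = 0
  <chi_rho, chi_4> = (1/12)[1*(2)*conj(3) + 3*(2)*conj(-1) + 4*(1 + exp(2*I*pi/3))*conj(0) + 4*(1 + exp(-2*I*pi/3))*conj(0)]
      = (1/12)[(6) + (-6) + (0) + (0)] = 0/12 = 0
(Exp terms are combined using exp(i*s)*conj(exp(i*t)) = exp(i*(s-t)), and sums of them are collapsed using the identity that for every m > 1 the m distinct m-th roots of unity sum to 0, e.g. 1 + exp(2*I*pi/3) + exp(-2*I*pi/3) = 0.)
Dimension check: dim(rho) = sum (mult * dim) = 1*1 + 1*1 + 0*1 + 0*3 = 2 = chi_rho(e) = 2.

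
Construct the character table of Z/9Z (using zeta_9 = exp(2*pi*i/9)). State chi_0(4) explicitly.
Character table of Z/9Z (irreps indexed chi_0,...,chi_8 with chi_k(m) = zeta_9^(k*m), zeta_9 = exp(2*pi*i/9)):
  irrep \ class  {0} (size 1)  {1} (size 1)    {2} (size 1)    {3} (size 1)    {4} (size 1)    {5} (size 1)    {6} (size 1)    {7} (size 1)    {8} (size 1)  
  chi_0          1             1               1               1               1               1               1               1               1             
  chi_1          1             exp(2*I*pi/9)   exp(4*I*pi/9)   exp(2*I*pi/3)   exp(8*I*pi/9)   exp(-8*I*pi/9)  exp(-2*I*pi/3)  exp(-4*I*pi/9)  exp(-2*I*pi/9)
  chi_2          1             exp(4*I*pi/9)   exp(8*I*pi/9)   exp(-2*I*pi/3)  exp(-2*I*pi/9)  exp(2*I*pi/9)   exp(2*I*pi/3)   exp(-8*I*pi/9)  exp(-4*I*pi/9)
  chi_3          1             exp(2*I*pi/3)   exp(-2*I*pi/3)  1               exp(2*I*pi/3)   exp(-2*I*pi/3)  1               exp(2*I*pi/3)   exp(-2*I*pi/3)
  chi_4          1             exp(8*I*pi/9)   exp(-2*I*pi/9)  exp(2*I*pi/3)   exp(-4*I*pi/9)  exp(4*I*pi/9)   exp(-2*I*pi/3)  exp(2*I*pi/9)   exp(-8*I*pi/9)
  chi_5          1             exp(-8*I*pi/9)  exp(2*I*pi/9)   exp(-2*I*pi/3)  exp(4*I*pi/9)   exp(-4*I*pi/9)  exp(2*I*pi/3)   exp(-2*I*pi/9)  exp(8*I*pi/9) 
  chi_6          1             exp(-2*I*pi/3)  exp(2*I*pi/3)   1               exp(-2*I*pi/3)  exp(2*I*pi/3)   1               exp(-2*I*pi/3)  exp(2*I*pi/3) 
  chi_7          1             exp(-4*I*pi/9)  exp(-8*I*pi/9)  exp(2*I*pi/3)   exp(2*I*pi/9)   exp(-2*I*pi/9)  exp(-2*I*pi/3)  exp(8*I*pi/9)   exp(4*I*pi/9) 
  chi_8          1             exp(-2*I*pi/9)  exp(-4*I*pi/9)  exp(-2*I*pi/3)  exp(-8*I*pi/9)  exp(8*I*pi/9)   exp(2*I*pi/3)   exp(4*I*pi/9)   exp(2*I*pi/9) 

Spot check: chi_0(4) = zeta_9^(0*4) = zeta_9^0 = 1.

Proof sketch: Z/9Z is abelian, so all 9 irreducible complex representations are 1-dimensional. They are given by chi_k(m) = zeta_9^(k*m) for k = 0,...,8. Row orthogonality: sum_m chi_k(m) conj(chi_l(m)) = 9 * [k = l].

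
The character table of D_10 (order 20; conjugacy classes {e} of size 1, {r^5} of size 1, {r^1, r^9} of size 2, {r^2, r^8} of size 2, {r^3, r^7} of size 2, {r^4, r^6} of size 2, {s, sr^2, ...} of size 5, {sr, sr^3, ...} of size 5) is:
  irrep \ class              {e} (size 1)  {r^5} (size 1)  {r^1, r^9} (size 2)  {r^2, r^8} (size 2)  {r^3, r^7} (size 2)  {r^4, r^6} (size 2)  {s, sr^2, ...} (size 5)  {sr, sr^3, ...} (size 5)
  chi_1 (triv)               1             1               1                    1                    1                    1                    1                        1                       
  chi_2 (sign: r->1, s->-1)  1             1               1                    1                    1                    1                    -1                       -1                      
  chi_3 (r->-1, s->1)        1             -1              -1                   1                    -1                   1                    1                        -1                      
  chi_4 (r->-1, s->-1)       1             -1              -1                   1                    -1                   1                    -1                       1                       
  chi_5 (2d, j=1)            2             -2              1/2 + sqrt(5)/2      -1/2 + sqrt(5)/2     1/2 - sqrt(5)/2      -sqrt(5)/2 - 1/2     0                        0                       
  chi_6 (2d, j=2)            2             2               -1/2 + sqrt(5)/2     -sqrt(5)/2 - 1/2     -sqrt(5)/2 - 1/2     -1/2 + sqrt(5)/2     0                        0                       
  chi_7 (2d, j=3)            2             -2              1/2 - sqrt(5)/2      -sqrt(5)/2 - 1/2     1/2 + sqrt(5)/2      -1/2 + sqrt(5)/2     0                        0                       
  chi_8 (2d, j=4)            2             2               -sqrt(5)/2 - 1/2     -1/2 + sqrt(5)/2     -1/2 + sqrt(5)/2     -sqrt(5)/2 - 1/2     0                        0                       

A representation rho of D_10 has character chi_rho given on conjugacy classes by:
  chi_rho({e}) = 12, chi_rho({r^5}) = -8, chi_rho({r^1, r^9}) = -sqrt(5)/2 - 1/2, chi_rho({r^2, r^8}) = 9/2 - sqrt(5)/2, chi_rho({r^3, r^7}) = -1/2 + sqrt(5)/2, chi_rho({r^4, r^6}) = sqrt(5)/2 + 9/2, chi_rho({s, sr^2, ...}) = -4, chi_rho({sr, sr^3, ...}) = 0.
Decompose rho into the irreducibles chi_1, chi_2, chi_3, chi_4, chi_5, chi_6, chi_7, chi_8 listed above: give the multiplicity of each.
Multiplicities: chi_1: 0, chi_2: 2, chi_3: 1, chi_4: 3, chi_5: 1, chi_6: 0, chi_7: 2, chi_8: 0.

Use <chi_rho, chi> = (1/|G|) sum_C |C| * chi_rho(C) * conj(chi(C)) with |G| = 20 for each irreducible chi in the table:
  <chi_rho, chi_1> = (1/20)[1*(12)*conj(1) + 1*(-8)*conj(1) + 2*(-sqrt(5)/2 - 1/2)*conj(1) + 2*(9/2 - sqrt(5)/2)*conj(1) + 2*(-1/2 + sqrt(5)/2)*conj(1) + 2*(sqrt(5)/2 + 9/2)*conj(1) + 5*(-4)*conj(1) + 5*(0)*conj(1)]
      = (1/20)[(12) + (-8) + (-sqrt(5) - 1) + (9 - sqrt(5)) + (-1 + sqrt(5)) + (sqrt(5) + 9) + (-20) + (0)] = 0/20 = 0
  <chi_rho, chi_2> = (1/20)[1*(12)*conj(1) + 1*(-8)*conj(1) + 2*(-sqrt(5)/2 - 1/2)*conj(1) + 2*(9/2 - sqrt(5)/2)*conj(1) + 2*(-1/2 + sqrt(5)/2)*conj(1) + 2*(sqrt(5)/2 + 9/2)*conj(1) + 5*(-4)*conj(-1) + 5*(0)*conj(-1)]
      = (1/20)[(12) + (-8) + (-sqrt(5) - 1) + (9 - sqrt(5)) + (-1 + sqrt(5)) + (sqrt(5) + 9) + (20) + (0)] = 40/20 = 2
  <chi_rho, chi_3> = (1/20)[1*(12)*conj(1) + 1*(-8)*conj(-1) + 2*(-sqrt(5)/2 - 1/2)*conj(-1) + 2*(9/2 - sqrt(5)/2)*conj(1) + 2*(-1/2 + sqrt(5)/2)*conj(-1) + 2*(sqrt(5)/2 + 9/2)*conj(1) + 5*(-4)*conj(1) + 5*(0)*conj(-1)]
      = (1/20)[(12) + (8) + (1 + sqrt(5)) + (9 - sqrt(5)) + (1 - sqrt(5)) + (sqrt(5) + 9) + (-20) + (0)] = 20/20 = 1
  <chi_rho, chi_4> = (1/20)[1*(12)*conj(1) + 1*(-8)*conj(-1) + 2*(-sqrt(5)/2 - 1/2)*conj(-1) + 2*(9/2 - sqrt(5)/2)*conj(1) + 2*(-1/2 + sqrt(5)/2)*conj(-1) + 2*(sqrt(5)/2 + 9/2)*conj(1) + 5*(-4)*conj(-1) + 5*(0)*conj(1)]
      = (1/20)[(12) + (8) + (1 + sqrt(5)) + (9 - sqrt(5)) + (1 - sqrt(5)) + (sqrt(5) + 9) + (20) + (0)] = 60/20 = 3
  <chi_rho, chi_5> = (1/20)[1*(12)*conj(2) + 1*(-8)*conj(-2) + 2*(-sqrt(5)/2 - 1/2)*conj(1/2 + sqrt(5)/2) + 2*(9/2 - sqrt(5)/2)*conj(-1/2 + sqrt(5)/2) + 2*(-1/2 + sqrt(5)/2)*conj(1/2 - sqrt(5)/2) + 2*(sqrt(5)/2 + 9/2)*conj(-sqrt(5)/2 - 1/2) + 5*(-4)*conj(0) + 5*(0)*conj(0)]
      = (1/20)[(24) + (16) + (-3 - sqrt(5)) + (-7 + 5*sqrt(5)) + (-3 + sqrt(5)) + (-5*sqrt(5) - 7) + (0) + (0)] = 20/20 = 1
  <chi_rho, chi_6> = (1/20)[1*(12)*conj(2) + 1*(-8)*conj(2) + 2*(-sqrt(5)/2 - 1/2)*conj(-1/2 + sqrt(5)/2) + 2*(9/2 - sqrt(5)/2)*conj(-sqrt(5)/2 - 1/2) + 2*(-1/2 + sqrt(5)/2)*conj(-sqrt(5)/2 - 1/2) + 2*(sqrt(5)/2 + 9/2)*conj(-1/2 + sqrt(5)/2) + 5*(-4)*conj(0) + 5*(0)*conj(0)]
      = (1/20)[(24) + (-16) + (-2) + (-4*sqrt(5) - 2) + (-2) + (-2 + 4*sqrt(5)) + (0) + (0)] = 0/20 = 0
  <chi_rho, chi_7> = (1/20)[1*(12)*conj(2) + 1*(-8)*conj(-2) + 2*(-sqrt(5)/2 - 1/2)*conj(1/2 - sqrt(5)/2) + 2*(9/2 - sqrt(5)/2)*conj(-sqrt(5)/2 - 1/2) + 2*(-1/2 + sqrt(5)/2)*conj(1/2 + sqrt(5)/2) + 2*(sqrt(5)/2 + 9/2)*conj(-1/2 + sqrt(5)/2) + 5*(-4)*conj(0) + 5*(0)*conj(0)]
      = (1/20)[(24) + (16) + (2) + (-4*sqrt(5) - 2) + (2) + (-2 + 4*sqrt(5)) + (0) + (0)] = 40/20 = 2
  <chi_rho, chi_8> = (1/20)[1*(12)*conj(2) + 1*(-8)*conj(2) + 2*(-sqrt(5)/2 - 1/2)*conj(-sqrt(5)/2 - 1/2) + 2*(9/2 - sqrt(5)/2)*conj(-1/2 + sqrt(5)/2) + 2*(-1/2 + sqrt(5)/2)*conj(-1/2 + sqrt(5)/2) + 2*(sqrt(5)/2 + 9/2)*conj(-sqrt(5)/2 - 1/2) + 5*(-4)*conj(0) + 5*(0)*conj(0)]
      = (1/20)[(24) + (-16) + (sqrt(5) + 3) + (-7 + 5*sqrt(5)) + (3 - sqrt(5)) + (-5*sqrt(5) - 7) + (0) + (0)] = 0/20 = 0
Dimension check: dim(rho) = sum (mult * dim) = 0*1 + 2*1 + 1*1 + 3*1 + 1*2 + 0*2 + 2*2 + 0*2 = 12 = chi_rho(e) = 12.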